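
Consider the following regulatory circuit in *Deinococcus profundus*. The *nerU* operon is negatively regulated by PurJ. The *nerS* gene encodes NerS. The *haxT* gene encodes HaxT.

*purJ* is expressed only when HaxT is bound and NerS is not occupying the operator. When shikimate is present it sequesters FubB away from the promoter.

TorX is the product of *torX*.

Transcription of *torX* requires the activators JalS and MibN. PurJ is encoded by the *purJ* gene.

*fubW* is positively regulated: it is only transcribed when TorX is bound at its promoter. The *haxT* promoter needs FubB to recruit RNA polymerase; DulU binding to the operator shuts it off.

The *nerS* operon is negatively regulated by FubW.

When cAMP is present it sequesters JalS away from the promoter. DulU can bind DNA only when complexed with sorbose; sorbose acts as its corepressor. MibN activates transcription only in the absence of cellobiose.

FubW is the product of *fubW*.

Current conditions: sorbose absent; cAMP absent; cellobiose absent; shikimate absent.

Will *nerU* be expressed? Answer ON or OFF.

cAMP is absent, so JalS is active.
Cellobiose is absent, so MibN is active.
No repressor is bound and JalS and MibN are active, so *torX* is transcribed.
So TorX is produced and active.
No repressor is bound and TorX is active, so *fubW* is transcribed.
So FubW is produced and active.
With repressor FubW bound, *nerS* is not transcribed.
So NerS is not produced.
Shikimate is absent, so FubB is active.
Sorbose is absent, so DulU is inactive.
No repressor is bound and FubB is active, so *haxT* is transcribed.
So HaxT is produced and active.
No repressor is bound and HaxT is active, so *purJ* is transcribed.
So PurJ is produced and active.
With repressor PurJ bound, *nerU* is not transcribed.

OFF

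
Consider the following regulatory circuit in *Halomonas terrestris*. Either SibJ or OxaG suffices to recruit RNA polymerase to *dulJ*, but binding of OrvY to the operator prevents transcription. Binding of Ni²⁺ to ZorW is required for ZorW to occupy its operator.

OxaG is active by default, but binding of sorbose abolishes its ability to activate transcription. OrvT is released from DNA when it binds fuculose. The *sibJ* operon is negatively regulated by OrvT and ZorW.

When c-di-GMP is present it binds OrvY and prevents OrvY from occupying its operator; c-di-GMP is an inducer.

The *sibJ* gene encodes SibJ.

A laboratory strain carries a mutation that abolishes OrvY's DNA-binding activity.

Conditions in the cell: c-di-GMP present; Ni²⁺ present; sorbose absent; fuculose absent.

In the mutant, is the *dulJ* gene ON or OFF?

OrvY is non-functional in this strain, so it has no effect.
Fuculose is absent, so OrvT is active.
Ni²⁺ is present, so ZorW is active.
With repressor OrvT bound, *sibJ* is not transcribed.
So SibJ is not produced.
Sorbose is absent, so OxaG is active.
Activator OxaG is present, so *dulJ* is transcribed.

ON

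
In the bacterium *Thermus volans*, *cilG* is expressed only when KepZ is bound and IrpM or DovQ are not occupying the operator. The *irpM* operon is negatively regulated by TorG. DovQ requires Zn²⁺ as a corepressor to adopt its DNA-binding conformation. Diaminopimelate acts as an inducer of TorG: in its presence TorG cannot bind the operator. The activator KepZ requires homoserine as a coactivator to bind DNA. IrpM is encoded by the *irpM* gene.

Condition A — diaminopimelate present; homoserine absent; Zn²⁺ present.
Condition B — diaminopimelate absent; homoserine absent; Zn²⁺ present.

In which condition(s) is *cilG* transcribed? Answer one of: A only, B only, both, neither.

Condition A:
Diaminopimelate is present, so TorG is inactive.
With no repressor bound, *irpM* is transcribed.
So IrpM is produced and active.
Homoserine is absent, so KepZ is inactive.
Zn²⁺ is present, so DovQ is active.
With repressor IrpM bound, *cilG* is not transcribed.
→ *cilG* is OFF in A.
Condition B:
Diaminopimelate is absent, so TorG is active.
With repressor TorG bound, *irpM* is not transcribed.
So IrpM is not produced.
Homoserine is absent, so KepZ is inactive.
Zn²⁺ is present, so DovQ is active.
With repressor DovQ bound, *cilG* is not transcribed.
→ *cilG* is OFF in B.

neither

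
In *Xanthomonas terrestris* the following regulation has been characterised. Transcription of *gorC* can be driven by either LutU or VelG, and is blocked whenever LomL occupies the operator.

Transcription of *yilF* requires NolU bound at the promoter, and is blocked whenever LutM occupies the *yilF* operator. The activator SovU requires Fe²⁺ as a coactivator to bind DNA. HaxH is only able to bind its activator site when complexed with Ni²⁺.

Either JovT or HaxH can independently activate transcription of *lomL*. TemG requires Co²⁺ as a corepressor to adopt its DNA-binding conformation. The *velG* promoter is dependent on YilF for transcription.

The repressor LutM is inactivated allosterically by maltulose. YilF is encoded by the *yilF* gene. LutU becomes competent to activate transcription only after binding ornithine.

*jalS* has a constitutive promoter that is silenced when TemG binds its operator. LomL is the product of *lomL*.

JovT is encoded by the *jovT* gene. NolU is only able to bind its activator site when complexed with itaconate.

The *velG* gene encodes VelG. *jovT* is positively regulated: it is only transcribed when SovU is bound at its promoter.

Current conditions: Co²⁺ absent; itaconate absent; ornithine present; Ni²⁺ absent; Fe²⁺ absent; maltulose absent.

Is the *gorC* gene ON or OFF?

ON

Ornithine is present, so LutU is active.
Itaconate is absent, so NolU is inactive.
Maltulose is absent, so LutM is active.
With repressor LutM bound, *yilF* is not transcribed.
So YilF is not produced.
Required activator YilF is absent, so *velG* is not transcribed.
So VelG is not produced.
Fe²⁺ is absent, so SovU is inactive.
Required activator SovU is absent, so *jovT* is not transcribed.
So JovT is not produced.
Ni²⁺ is absent, so HaxH is inactive.
No activator is available at the *lomL* promoter, so *lomL* is not transcribed.
So LomL is not produced.
Activator LutU is present, so *gorC* is transcribed.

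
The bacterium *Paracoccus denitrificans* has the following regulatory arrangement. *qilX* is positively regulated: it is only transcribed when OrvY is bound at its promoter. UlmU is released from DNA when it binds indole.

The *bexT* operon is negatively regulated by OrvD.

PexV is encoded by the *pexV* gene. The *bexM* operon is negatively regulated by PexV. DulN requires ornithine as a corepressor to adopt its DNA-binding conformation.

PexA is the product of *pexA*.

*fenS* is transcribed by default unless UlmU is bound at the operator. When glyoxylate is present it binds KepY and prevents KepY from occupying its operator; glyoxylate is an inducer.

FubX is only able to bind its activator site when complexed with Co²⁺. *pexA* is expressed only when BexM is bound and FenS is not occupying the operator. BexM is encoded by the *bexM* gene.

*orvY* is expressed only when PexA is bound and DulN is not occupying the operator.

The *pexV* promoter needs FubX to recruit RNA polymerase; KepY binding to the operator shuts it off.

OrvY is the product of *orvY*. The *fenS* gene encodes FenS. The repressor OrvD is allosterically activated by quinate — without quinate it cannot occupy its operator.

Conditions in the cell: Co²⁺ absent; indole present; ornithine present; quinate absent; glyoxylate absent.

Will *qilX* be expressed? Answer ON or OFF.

Glyoxylate is absent, so KepY is active.
Co²⁺ is absent, so FubX is inactive.
With repressor KepY bound, *pexV* is not transcribed.
So PexV is not produced.
With no repressor bound, *bexM* is transcribed.
So BexM is produced and active.
Indole is present, so UlmU is inactive.
With no repressor bound, *fenS* is transcribed.
So FenS is produced and active.
With repressor FenS bound, *pexA* is not transcribed.
So PexA is not produced.
Ornithine is present, so DulN is active.
With repressor DulN bound, *orvY* is not transcribed.
So OrvY is not produced.
Required activator OrvY is absent, so *qilX* is not transcribed.

OFF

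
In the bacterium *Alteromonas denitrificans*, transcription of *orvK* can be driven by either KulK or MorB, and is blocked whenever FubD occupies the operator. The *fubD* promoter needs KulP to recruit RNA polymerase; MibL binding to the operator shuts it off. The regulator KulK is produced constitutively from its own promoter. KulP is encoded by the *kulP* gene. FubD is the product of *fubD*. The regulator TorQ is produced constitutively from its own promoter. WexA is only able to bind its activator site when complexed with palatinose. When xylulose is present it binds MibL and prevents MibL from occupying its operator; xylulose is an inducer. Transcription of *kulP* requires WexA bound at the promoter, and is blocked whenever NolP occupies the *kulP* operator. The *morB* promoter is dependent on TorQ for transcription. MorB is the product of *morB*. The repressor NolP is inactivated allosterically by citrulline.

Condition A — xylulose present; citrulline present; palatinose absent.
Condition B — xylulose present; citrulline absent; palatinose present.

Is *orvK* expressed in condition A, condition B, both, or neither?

both

Condition A:
Xylulose is present, so MibL is inactive.
Citrulline is present, so NolP is inactive.
Palatinose is absent, so WexA is inactive.
Required activator WexA is absent, so *kulP* is not transcribed.
So KulP is not produced.
Required activator KulP is absent, so *fubD* is not transcribed.
So FubD is not produced.
KulK is produced constitutively and is active.
TorQ is produced constitutively and is active.
No repressor is bound and TorQ is active, so *morB* is transcribed.
So MorB is produced and active.
Activator KulK is present, so *orvK* is transcribed.
→ *orvK* is ON in A.
Condition B:
Xylulose is present, so MibL is inactive.
Citrulline is absent, so NolP is active.
Palatinose is present, so WexA is active.
With repressor NolP bound, *kulP* is not transcribed.
So KulP is not produced.
Required activator KulP is absent, so *fubD* is not transcribed.
So FubD is not produced.
KulK is produced constitutively and is active.
TorQ is produced constitutively and is active.
No repressor is bound and TorQ is active, so *morB* is transcribed.
So MorB is produced and active.
Activator KulK is present, so *orvK* is transcribed.
→ *orvK* is ON in B.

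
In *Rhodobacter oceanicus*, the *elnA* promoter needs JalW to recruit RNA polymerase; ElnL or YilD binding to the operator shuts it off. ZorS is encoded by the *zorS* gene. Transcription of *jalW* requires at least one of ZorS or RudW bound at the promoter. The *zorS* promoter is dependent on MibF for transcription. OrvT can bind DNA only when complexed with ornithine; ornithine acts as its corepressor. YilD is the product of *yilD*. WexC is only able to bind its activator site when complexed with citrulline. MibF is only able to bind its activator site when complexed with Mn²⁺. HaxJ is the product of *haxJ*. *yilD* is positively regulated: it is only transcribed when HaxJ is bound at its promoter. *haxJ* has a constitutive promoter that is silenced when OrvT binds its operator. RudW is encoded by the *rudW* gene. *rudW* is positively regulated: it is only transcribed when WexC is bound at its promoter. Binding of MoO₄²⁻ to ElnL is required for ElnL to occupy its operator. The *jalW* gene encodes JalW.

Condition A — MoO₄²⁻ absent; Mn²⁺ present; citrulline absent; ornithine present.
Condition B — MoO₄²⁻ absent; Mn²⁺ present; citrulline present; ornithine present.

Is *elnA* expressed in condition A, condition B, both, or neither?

both

Condition A:
MoO₄²⁻ is absent, so ElnL is inactive.
Mn²⁺ is present, so MibF is active.
No repressor is bound and MibF is active, so *zorS* is transcribed.
So ZorS is produced and active.
Citrulline is absent, so WexC is inactive.
Required activator WexC is absent, so *rudW* is not transcribed.
So RudW is not produced.
Activator ZorS is present, so *jalW* is transcribed.
So JalW is produced and active.
Ornithine is present, so OrvT is active.
With repressor OrvT bound, *haxJ* is not transcribed.
So HaxJ is not produced.
Required activator HaxJ is absent, so *yilD* is not transcribed.
So YilD is not produced.
No repressor is bound and JalW is active, so *elnA* is transcribed.
→ *elnA* is ON in A.
Condition B:
MoO₄²⁻ is absent, so ElnL is inactive.
Mn²⁺ is present, so MibF is active.
No repressor is bound and MibF is active, so *zorS* is transcribed.
So ZorS is produced and active.
Citrulline is present, so WexC is active.
No repressor is bound and WexC is active, so *rudW* is transcribed.
So RudW is produced and active.
Activator ZorS is present, so *jalW* is transcribed.
So JalW is produced and active.
Ornithine is present, so OrvT is active.
With repressor OrvT bound, *haxJ* is not transcribed.
So HaxJ is not produced.
Required activator HaxJ is absent, so *yilD* is not transcribed.
So YilD is not produced.
No repressor is bound and JalW is active, so *elnA* is transcribed.
→ *elnA* is ON in B.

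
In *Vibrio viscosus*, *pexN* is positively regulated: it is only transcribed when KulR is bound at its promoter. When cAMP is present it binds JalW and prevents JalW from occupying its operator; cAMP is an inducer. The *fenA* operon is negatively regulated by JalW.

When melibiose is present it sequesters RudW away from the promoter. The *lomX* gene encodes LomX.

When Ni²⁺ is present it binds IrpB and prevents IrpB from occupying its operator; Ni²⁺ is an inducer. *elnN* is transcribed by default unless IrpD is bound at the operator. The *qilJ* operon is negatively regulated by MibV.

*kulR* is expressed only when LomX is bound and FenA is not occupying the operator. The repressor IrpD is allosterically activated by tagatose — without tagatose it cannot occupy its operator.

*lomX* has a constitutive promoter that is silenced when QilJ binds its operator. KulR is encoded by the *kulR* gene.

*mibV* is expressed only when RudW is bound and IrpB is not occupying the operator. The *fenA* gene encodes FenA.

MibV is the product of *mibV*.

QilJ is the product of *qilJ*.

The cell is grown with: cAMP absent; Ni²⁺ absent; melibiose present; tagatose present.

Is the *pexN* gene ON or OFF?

Ni²⁺ is absent, so IrpB is active.
Melibiose is present, so RudW is inactive.
With repressor IrpB bound, *mibV* is not transcribed.
So MibV is not produced.
With no repressor bound, *qilJ* is transcribed.
So QilJ is produced and active.
With repressor QilJ bound, *lomX* is not transcribed.
So LomX is not produced.
cAMP is absent, so JalW is active.
With repressor JalW bound, *fenA* is not transcribed.
So FenA is not produced.
Required activator LomX is absent, so *kulR* is not transcribed.
So KulR is not produced.
Required activator KulR is absent, so *pexN* is not transcribed.

OFF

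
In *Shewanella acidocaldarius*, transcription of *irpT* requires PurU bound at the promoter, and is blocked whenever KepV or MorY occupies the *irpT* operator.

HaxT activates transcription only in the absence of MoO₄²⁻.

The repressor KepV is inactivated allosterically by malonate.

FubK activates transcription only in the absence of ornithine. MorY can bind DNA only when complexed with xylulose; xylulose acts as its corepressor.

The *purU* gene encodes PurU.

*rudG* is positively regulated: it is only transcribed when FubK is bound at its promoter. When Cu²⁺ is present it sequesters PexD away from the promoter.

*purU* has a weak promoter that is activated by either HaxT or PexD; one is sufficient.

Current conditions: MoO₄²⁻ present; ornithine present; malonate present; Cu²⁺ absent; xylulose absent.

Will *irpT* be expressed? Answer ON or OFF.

ON

MoO₄²⁻ is present, so HaxT is inactive.
Cu²⁺ is absent, so PexD is active.
Activator PexD is present, so *purU* is transcribed.
So PurU is produced and active.
Malonate is present, so KepV is inactive.
Xylulose is absent, so MorY is inactive.
No repressor is bound and PurU is active, so *irpT* is transcribed.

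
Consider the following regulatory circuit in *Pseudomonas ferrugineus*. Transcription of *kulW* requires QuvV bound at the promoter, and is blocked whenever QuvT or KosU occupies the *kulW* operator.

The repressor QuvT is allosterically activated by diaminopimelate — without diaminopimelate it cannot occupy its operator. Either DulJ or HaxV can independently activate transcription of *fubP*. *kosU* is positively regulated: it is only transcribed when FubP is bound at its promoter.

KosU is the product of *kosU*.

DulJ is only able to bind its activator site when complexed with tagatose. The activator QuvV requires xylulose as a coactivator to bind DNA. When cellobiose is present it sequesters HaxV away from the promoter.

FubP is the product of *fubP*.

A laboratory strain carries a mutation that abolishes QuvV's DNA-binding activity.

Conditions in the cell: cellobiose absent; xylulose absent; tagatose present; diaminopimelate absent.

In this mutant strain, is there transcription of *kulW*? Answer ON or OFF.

OFF

QuvV is non-functional in this strain, so it has no effect.
Diaminopimelate is absent, so QuvT is inactive.
Tagatose is present, so DulJ is active.
Cellobiose is absent, so HaxV is active.
Activator DulJ is present, so *fubP* is transcribed.
So FubP is produced and active.
No repressor is bound and FubP is active, so *kosU* is transcribed.
So KosU is produced and active.
With repressor KosU bound, *kulW* is not transcribed.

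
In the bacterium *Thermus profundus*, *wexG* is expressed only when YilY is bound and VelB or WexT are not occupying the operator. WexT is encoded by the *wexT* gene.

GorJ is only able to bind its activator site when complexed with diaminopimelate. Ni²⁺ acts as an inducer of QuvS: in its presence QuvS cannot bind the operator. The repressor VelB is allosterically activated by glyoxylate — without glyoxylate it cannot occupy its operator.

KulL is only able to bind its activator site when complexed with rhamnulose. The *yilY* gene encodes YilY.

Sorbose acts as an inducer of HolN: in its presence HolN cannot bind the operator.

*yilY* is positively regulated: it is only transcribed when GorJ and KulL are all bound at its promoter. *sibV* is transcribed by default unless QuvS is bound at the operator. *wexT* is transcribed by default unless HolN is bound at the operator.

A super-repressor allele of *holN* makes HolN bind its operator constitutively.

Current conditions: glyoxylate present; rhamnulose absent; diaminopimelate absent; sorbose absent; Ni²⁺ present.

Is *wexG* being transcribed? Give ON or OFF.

OFF

Glyoxylate is present, so VelB is active.
HolN is constitutively active in this strain.
With repressor HolN bound, *wexT* is not transcribed.
So WexT is not produced.
Diaminopimelate is absent, so GorJ is inactive.
Rhamnulose is absent, so KulL is inactive.
Required activator GorJ is absent, so *yilY* is not transcribed.
So YilY is not produced.
With repressor VelB bound, *wexG* is not transcribed.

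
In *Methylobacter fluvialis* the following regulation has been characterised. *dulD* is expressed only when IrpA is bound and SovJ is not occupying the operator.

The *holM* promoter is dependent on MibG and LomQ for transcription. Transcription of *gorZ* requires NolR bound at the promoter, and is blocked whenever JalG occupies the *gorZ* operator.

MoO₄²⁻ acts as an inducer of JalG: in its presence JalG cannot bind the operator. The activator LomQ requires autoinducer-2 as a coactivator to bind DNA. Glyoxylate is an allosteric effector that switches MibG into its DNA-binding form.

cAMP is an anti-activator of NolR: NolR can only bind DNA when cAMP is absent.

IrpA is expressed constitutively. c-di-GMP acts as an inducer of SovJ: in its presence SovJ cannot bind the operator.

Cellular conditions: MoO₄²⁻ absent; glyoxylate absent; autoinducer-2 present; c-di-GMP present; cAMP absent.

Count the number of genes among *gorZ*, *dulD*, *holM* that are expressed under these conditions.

1

MoO₄²⁻ is absent, so JalG is active.
cAMP is absent, so NolR is active.
With repressor JalG bound, *gorZ* is not transcribed.
→ *gorZ* is OFF.
IrpA is produced constitutively and is active.
c-di-GMP is present, so SovJ is inactive.
No repressor is bound and IrpA is active, so *dulD* is transcribed.
→ *dulD* is ON.
Glyoxylate is absent, so MibG is inactive.
Autoinducer-2 is present, so LomQ is active.
Required activator MibG is absent, so *holM* is not transcribed.
→ *holM* is OFF.
1 of the 3 genes is transcribed.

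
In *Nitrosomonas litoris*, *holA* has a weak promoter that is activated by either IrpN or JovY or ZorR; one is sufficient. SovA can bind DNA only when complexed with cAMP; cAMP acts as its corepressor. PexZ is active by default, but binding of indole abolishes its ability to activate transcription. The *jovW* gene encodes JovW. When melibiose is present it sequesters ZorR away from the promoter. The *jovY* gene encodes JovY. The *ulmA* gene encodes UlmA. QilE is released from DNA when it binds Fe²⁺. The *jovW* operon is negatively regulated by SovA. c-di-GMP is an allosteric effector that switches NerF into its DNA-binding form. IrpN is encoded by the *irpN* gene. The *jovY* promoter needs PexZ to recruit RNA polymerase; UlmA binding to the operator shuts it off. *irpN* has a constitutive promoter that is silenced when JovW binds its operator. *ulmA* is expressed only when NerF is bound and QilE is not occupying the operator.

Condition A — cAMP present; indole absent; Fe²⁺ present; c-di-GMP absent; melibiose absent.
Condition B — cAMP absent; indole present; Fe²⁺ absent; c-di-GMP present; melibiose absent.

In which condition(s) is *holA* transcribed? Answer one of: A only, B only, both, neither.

both

Condition A:
cAMP is present, so SovA is active.
With repressor SovA bound, *jovW* is not transcribed.
So JovW is not produced.
With no repressor bound, *irpN* is transcribed.
So IrpN is produced and active.
Indole is absent, so PexZ is active.
Fe²⁺ is present, so QilE is inactive.
c-di-GMP is absent, so NerF is inactive.
Required activator NerF is absent, so *ulmA* is not transcribed.
So UlmA is not produced.
No repressor is bound and PexZ is active, so *jovY* is transcribed.
So JovY is produced and active.
Melibiose is absent, so ZorR is active.
Activator IrpN is present, so *holA* is transcribed.
→ *holA* is ON in A.
Condition B:
cAMP is absent, so SovA is inactive.
With no repressor bound, *jovW* is transcribed.
So JovW is produced and active.
With repressor JovW bound, *irpN* is not transcribed.
So IrpN is not produced.
Indole is present, so PexZ is inactive.
Fe²⁺ is absent, so QilE is active.
c-di-GMP is present, so NerF is active.
With repressor QilE bound, *ulmA* is not transcribed.
So UlmA is not produced.
Required activator PexZ is absent, so *jovY* is not transcribed.
So JovY is not produced.
Melibiose is absent, so ZorR is active.
Activator ZorR is present, so *holA* is transcribed.
→ *holA* is ON in B.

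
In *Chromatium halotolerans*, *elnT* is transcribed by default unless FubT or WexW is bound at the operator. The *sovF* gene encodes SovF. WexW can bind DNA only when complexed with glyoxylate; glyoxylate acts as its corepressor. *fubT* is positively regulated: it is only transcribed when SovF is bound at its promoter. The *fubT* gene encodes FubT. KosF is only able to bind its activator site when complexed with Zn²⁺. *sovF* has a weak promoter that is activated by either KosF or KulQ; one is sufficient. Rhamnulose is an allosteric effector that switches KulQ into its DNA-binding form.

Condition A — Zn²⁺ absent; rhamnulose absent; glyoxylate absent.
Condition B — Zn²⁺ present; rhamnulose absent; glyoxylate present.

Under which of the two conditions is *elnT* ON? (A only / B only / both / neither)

Condition A:
Zn²⁺ is absent, so KosF is inactive.
Rhamnulose is absent, so KulQ is inactive.
No activator is available at the *sovF* promoter, so *sovF* is not transcribed.
So SovF is not produced.
Required activator SovF is absent, so *fubT* is not transcribed.
So FubT is not produced.
Glyoxylate is absent, so WexW is inactive.
With no repressor bound, *elnT* is transcribed.
→ *elnT* is ON in A.
Condition B:
Zn²⁺ is present, so KosF is active.
Rhamnulose is absent, so KulQ is inactive.
Activator KosF is present, so *sovF* is transcribed.
So SovF is produced and active.
No repressor is bound and SovF is active, so *fubT* is transcribed.
So FubT is produced and active.
Glyoxylate is present, so WexW is active.
With repressor FubT bound, *elnT* is not transcribed.
→ *elnT* is OFF in B.

A only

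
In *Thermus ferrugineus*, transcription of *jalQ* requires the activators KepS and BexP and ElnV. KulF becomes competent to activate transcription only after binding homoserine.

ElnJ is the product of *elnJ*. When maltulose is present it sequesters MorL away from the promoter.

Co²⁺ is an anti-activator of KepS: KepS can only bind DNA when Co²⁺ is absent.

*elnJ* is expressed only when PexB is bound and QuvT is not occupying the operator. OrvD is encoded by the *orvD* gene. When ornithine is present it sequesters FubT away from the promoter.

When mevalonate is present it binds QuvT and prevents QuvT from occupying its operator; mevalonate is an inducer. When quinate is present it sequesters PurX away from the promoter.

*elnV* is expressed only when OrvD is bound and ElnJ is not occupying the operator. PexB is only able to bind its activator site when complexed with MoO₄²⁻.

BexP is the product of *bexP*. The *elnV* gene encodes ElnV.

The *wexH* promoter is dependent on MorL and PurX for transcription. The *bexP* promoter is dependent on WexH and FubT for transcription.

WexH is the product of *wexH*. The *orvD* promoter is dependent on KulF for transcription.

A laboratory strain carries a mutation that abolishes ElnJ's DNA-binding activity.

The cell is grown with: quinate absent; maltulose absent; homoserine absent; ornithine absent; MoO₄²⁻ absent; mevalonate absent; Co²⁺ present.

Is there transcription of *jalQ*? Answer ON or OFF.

OFF

Co²⁺ is present, so KepS is inactive.
Maltulose is absent, so MorL is active.
Quinate is absent, so PurX is active.
No repressor is bound and MorL and PurX are active, so *wexH* is transcribed.
So WexH is produced and active.
Ornithine is absent, so FubT is active.
No repressor is bound and WexH and FubT are active, so *bexP* is transcribed.
So BexP is produced and active.
Homoserine is absent, so KulF is inactive.
Required activator KulF is absent, so *orvD* is not transcribed.
So OrvD is not produced.
ElnJ is non-functional in this strain, so it has no effect.
Required activator OrvD is absent, so *elnV* is not transcribed.
So ElnV is not produced.
Required activator KepS is absent, so *jalQ* is not transcribed.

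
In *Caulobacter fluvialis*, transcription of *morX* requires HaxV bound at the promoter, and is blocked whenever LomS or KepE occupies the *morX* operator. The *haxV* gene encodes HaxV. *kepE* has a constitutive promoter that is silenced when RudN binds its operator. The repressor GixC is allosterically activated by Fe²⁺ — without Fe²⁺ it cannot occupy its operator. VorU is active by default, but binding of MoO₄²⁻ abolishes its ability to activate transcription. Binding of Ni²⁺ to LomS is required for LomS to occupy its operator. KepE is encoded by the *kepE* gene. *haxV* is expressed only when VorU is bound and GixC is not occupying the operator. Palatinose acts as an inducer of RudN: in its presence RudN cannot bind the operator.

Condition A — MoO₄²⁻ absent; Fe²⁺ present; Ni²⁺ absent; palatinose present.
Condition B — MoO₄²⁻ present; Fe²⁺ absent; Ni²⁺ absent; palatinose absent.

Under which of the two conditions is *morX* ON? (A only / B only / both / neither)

Condition A:
MoO₄²⁻ is absent, so VorU is active.
Fe²⁺ is present, so GixC is active.
With repressor GixC bound, *haxV* is not transcribed.
So HaxV is not produced.
Ni²⁺ is absent, so LomS is inactive.
Palatinose is present, so RudN is inactive.
With no repressor bound, *kepE* is transcribed.
So KepE is produced and active.
With repressor KepE bound, *morX* is not transcribed.
→ *morX* is OFF in A.
Condition B:
MoO₄²⁻ is present, so VorU is inactive.
Fe²⁺ is absent, so GixC is inactive.
Required activator VorU is absent, so *haxV* is not transcribed.
So HaxV is not produced.
Ni²⁺ is absent, so LomS is inactive.
Palatinose is absent, so RudN is active.
With repressor RudN bound, *kepE* is not transcribed.
So KepE is not produced.
Required activator HaxV is absent, so *morX* is not transcribed.
→ *morX* is OFF in B.

neither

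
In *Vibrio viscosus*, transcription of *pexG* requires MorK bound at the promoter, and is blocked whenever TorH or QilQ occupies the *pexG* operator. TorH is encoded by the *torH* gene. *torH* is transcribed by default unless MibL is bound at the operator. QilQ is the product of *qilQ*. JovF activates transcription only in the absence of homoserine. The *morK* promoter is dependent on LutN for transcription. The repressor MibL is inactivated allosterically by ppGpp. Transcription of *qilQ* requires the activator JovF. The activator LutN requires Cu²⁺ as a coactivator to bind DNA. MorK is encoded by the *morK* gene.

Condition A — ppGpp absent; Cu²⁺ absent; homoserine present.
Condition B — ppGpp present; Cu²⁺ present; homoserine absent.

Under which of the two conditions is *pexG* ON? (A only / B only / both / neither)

neither

Condition A:
ppGpp is absent, so MibL is active.
With repressor MibL bound, *torH* is not transcribed.
So TorH is not produced.
Cu²⁺ is absent, so LutN is inactive.
Required activator LutN is absent, so *morK* is not transcribed.
So MorK is not produced.
Homoserine is present, so JovF is inactive.
Required activator JovF is absent, so *qilQ* is not transcribed.
So QilQ is not produced.
Required activator MorK is absent, so *pexG* is not transcribed.
→ *pexG* is OFF in A.
Condition B:
ppGpp is present, so MibL is inactive.
With no repressor bound, *torH* is transcribed.
So TorH is produced and active.
Cu²⁺ is present, so LutN is active.
No repressor is bound and LutN is active, so *morK* is transcribed.
So MorK is produced and active.
Homoserine is absent, so JovF is active.
No repressor is bound and JovF is active, so *qilQ* is transcribed.
So QilQ is produced and active.
With repressor TorH bound, *pexG* is not transcribed.
→ *pexG* is OFF in B.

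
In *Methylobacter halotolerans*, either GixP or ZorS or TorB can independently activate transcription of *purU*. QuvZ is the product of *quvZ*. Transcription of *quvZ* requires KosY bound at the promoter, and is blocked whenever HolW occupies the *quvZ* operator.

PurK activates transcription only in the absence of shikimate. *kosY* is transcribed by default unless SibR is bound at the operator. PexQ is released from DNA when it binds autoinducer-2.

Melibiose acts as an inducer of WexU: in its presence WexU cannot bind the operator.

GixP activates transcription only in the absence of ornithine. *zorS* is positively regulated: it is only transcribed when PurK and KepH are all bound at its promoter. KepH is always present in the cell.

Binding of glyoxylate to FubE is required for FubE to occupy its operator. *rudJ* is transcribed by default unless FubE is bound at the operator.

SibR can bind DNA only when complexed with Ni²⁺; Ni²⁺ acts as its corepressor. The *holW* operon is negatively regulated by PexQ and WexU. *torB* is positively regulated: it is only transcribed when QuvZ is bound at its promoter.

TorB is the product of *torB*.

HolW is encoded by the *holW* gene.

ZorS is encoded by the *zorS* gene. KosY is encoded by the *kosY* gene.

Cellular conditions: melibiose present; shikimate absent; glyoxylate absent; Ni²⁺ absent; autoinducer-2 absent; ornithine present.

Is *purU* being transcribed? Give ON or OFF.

Ornithine is present, so GixP is inactive.
Shikimate is absent, so PurK is active.
KepH is produced constitutively and is active.
No repressor is bound and PurK and KepH are active, so *zorS* is transcribed.
So ZorS is produced and active.
Autoinducer-2 is absent, so PexQ is active.
Melibiose is present, so WexU is inactive.
With repressor PexQ bound, *holW* is not transcribed.
So HolW is not produced.
Ni²⁺ is absent, so SibR is inactive.
With no repressor bound, *kosY* is transcribed.
So KosY is produced and active.
No repressor is bound and KosY is active, so *quvZ* is transcribed.
So QuvZ is produced and active.
No repressor is bound and QuvZ is active, so *torB* is transcribed.
So TorB is produced and active.
Activator ZorS is present, so *purU* is transcribed.

ON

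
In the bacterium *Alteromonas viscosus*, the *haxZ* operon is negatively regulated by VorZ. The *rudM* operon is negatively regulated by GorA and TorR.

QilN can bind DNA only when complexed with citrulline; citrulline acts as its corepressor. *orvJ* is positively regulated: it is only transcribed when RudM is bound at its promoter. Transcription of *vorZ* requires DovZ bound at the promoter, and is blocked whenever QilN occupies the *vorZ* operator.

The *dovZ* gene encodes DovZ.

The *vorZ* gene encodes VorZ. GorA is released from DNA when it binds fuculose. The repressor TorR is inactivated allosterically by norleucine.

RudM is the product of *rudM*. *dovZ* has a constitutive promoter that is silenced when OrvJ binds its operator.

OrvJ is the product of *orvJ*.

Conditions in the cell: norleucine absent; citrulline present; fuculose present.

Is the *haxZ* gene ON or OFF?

ON

Fuculose is present, so GorA is inactive.
Norleucine is absent, so TorR is active.
With repressor TorR bound, *rudM* is not transcribed.
So RudM is not produced.
Required activator RudM is absent, so *orvJ* is not transcribed.
So OrvJ is not produced.
With no repressor bound, *dovZ* is transcribed.
So DovZ is produced and active.
Citrulline is present, so QilN is active.
With repressor QilN bound, *vorZ* is not transcribed.
So VorZ is not produced.
With no repressor bound, *haxZ* is transcribed.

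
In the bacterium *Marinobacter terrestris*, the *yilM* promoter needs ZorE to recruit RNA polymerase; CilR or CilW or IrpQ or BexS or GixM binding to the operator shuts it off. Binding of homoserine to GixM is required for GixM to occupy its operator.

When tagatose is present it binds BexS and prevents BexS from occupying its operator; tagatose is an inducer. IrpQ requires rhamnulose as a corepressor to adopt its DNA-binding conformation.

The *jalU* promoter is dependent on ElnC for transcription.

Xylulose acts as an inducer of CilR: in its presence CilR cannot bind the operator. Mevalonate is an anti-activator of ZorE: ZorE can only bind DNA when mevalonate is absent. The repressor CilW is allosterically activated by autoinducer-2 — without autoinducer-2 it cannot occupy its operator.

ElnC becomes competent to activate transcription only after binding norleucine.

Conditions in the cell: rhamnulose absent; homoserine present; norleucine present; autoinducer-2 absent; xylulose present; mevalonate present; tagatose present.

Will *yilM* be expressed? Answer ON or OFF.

Mevalonate is present, so ZorE is inactive.
Xylulose is present, so CilR is inactive.
Autoinducer-2 is absent, so CilW is inactive.
Rhamnulose is absent, so IrpQ is inactive.
Tagatose is present, so BexS is inactive.
Homoserine is present, so GixM is active.
With repressor GixM bound, *yilM* is not transcribed.

OFF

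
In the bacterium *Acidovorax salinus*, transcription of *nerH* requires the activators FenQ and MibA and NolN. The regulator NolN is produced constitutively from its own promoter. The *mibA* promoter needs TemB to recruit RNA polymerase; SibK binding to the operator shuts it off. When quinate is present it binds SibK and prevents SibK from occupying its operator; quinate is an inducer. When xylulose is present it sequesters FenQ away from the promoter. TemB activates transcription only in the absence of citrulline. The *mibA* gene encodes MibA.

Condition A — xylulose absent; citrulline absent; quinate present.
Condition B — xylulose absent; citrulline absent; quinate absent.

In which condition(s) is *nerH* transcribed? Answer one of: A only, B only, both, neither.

Condition A:
Xylulose is absent, so FenQ is active.
Citrulline is absent, so TemB is active.
Quinate is present, so SibK is inactive.
No repressor is bound and TemB is active, so *mibA* is transcribed.
So MibA is produced and active.
NolN is produced constitutively and is active.
No repressor is bound and FenQ and MibA and NolN are active, so *nerH* is transcribed.
→ *nerH* is ON in A.
Condition B:
Xylulose is absent, so FenQ is active.
Citrulline is absent, so TemB is active.
Quinate is absent, so SibK is active.
With repressor SibK bound, *mibA* is not transcribed.
So MibA is not produced.
NolN is produced constitutively and is active.
Required activator MibA is absent, so *nerH* is not transcribed.
→ *nerH* is OFF in B.

A only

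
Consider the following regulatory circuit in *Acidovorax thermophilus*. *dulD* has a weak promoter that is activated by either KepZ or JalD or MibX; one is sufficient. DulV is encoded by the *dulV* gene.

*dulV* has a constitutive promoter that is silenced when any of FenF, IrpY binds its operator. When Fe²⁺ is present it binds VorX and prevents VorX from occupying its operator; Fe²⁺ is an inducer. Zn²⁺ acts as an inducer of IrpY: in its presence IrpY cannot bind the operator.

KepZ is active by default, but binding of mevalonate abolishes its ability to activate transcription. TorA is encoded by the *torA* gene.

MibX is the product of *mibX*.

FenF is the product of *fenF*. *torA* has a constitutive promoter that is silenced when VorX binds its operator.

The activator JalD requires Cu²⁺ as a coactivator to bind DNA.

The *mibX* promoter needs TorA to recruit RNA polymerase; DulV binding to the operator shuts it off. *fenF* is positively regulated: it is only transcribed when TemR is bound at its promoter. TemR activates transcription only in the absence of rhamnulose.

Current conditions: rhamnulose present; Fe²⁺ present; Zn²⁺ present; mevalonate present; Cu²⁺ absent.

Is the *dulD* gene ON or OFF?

Mevalonate is present, so KepZ is inactive.
Cu²⁺ is absent, so JalD is inactive.
Rhamnulose is present, so TemR is inactive.
Required activator TemR is absent, so *fenF* is not transcribed.
So FenF is not produced.
Zn²⁺ is present, so IrpY is inactive.
With no repressor bound, *dulV* is transcribed.
So DulV is produced and active.
Fe²⁺ is present, so VorX is inactive.
With no repressor bound, *torA* is transcribed.
So TorA is produced and active.
With repressor DulV bound, *mibX* is not transcribed.
So MibX is not produced.
No activator is available at the *dulD* promoter, so *dulD* is not transcribed.

OFF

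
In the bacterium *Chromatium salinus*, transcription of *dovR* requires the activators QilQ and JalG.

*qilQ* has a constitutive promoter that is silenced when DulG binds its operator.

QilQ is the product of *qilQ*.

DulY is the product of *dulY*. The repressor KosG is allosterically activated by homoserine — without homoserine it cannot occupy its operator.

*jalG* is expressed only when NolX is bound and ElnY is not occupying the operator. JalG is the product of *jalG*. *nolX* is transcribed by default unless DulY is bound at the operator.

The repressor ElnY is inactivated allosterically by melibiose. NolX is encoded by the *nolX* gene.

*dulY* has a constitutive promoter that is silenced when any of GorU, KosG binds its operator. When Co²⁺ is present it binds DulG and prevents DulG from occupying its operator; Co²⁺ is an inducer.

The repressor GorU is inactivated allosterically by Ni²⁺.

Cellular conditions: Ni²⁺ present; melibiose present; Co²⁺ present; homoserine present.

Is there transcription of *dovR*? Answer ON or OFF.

Co²⁺ is present, so DulG is inactive.
With no repressor bound, *qilQ* is transcribed.
So QilQ is produced and active.
Ni²⁺ is present, so GorU is inactive.
Homoserine is present, so KosG is active.
With repressor KosG bound, *dulY* is not transcribed.
So DulY is not produced.
With no repressor bound, *nolX* is transcribed.
So NolX is produced and active.
Melibiose is present, so ElnY is inactive.
No repressor is bound and NolX is active, so *jalG* is transcribed.
So JalG is produced and active.
No repressor is bound and QilQ and JalG are active, so *dovR* is transcribed.

ON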